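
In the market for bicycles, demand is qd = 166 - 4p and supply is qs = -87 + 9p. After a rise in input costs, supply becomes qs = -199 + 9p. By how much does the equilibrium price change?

Original equilibrium: p* = 253/13, q* = 1146/13.
New equilibrium: 166 - 4p = -199 + 9p, so 365 = 13p and p' = 365/13; q' = 166 − 4(365/13) = 698/13.
Change in price: 365/13 − 253/13 = 112/13.

Δp = 112/13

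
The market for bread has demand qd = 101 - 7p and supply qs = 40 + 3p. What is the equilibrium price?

Set qd = qs: 101 - 7p = 40 + 3p.
61 = 10p, so p* = 6.1.
q* = 101 − 7(6.1) = 58.3.

p* = 6.1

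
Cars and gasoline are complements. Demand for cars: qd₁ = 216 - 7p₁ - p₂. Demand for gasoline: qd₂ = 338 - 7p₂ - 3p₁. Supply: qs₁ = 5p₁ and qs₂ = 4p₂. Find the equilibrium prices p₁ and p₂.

p₁ = 2038/129, p₂ = 1136/43

Market 1: 216 - 7p₁ - p₂ = 5p₁ → 12p₁ + p₂ = 216.
Market 2: 11p₂ + 3p₁ = 338.
Eliminating p₂: 11×(1) − 1×(2) gives 129p₁ = 2038, so p₁ = 2038/129.
Back-substitute into (2): p₂ = (338 − 3×2038/129) / 11 = 1136/43.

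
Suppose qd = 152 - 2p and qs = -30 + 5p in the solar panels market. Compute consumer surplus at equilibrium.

Equilibrium: 152 - 2p = -30 + 5p gives p* = 26, q* = 100.
Demand choke price (qd = 0): p = 76.
CS = ½(76 − 26)(100) = 2500.

Consumer surplus = 2500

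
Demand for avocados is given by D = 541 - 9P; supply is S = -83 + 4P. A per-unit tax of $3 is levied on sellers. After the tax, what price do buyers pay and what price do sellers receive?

Buyers pay 636/13, sellers receive 597/13

Pre-tax equilibrium: P* = 48, Q* = 109.
Tax on sellers shifts supply to S = -83 + 4(P − 3) = -95 + 4P.
541 - 9P = -95 + 4P gives buyer price Pb = 636/13; sellers receive Ps = 636/13 − 3 = 597/13.
New quantity: Q = 541 − 9(636/13) = 1309/13.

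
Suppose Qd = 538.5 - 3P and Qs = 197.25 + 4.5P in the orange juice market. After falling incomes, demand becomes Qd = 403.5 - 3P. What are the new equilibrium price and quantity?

P' = 27.5, Q' = 321

Original equilibrium: P* = 45.5, Q* = 402.
New equilibrium: 403.5 - 3P = 197.25 + 4.5P, so 206.25 = 7.5P and P' = 27.5; Q' = 403.5 − 3(27.5) = 321.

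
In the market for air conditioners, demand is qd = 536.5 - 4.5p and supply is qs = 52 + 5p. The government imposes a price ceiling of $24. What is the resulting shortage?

Equilibrium price would be p* = 51, so the ceiling at 24 binds.
At p = 24: qd = 536.5 − 4.5(24) = 428.5, qs = 52 + 5(24) = 172.
Shortage = 428.5 − 172 = 256.5.

Shortage = 256.5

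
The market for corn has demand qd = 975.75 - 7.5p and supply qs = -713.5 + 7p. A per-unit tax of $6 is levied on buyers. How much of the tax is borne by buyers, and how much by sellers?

Buyers bear 84/29, sellers bear 90/29

Pre-tax equilibrium: p* = 116.5, q* = 102.
Tax on buyers shifts demand to qd = 975.75 − 7.5(p + 6) = 930.75 - 7.5p.
930.75 - 7.5p = -713.5 + 7p gives seller price ps = 6577/58; buyers pay pb = 6577/58 + 6 = 6925/58.
New quantity: q = 975.75 − 7.5(6925/58) = 2328/29.
Buyer burden = 6925/58 − 116.5 = 84/29; seller burden = 116.5 − 6577/58 = 90/29.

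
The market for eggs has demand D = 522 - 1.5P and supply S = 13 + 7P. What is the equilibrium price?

P* = 1018/17

Set D = S: 522 - 1.5P = 13 + 7P.
509 = 8.5P, so P* = 1018/17.
Q* = 522 − 1.5(1018/17) = 7347/17.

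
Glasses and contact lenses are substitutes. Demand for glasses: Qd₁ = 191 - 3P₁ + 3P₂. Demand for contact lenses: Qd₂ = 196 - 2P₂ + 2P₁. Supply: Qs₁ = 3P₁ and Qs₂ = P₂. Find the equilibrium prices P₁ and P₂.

Market 1: 191 - 3P₁ + 3P₂ = 3P₁ → 6P₁ - 3P₂ = 191.
Market 2: 3P₂ - 2P₁ = 196.
Eliminating P₂: 3×(1) + 3×(2) gives 12P₁ = 1161, so P₁ = 96.75.
Back-substitute into (2): P₂ = (196 + 2×96.75) / 3 = 779/6.

P₁ = 96.75, P₂ = 779/6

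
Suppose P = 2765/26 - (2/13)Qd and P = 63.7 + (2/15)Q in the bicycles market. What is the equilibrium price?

P* = 83.5

Set the two price expressions equal: 2765/26 - (2/13)Q = 63.7 + (2/15)Q.
2772/65 = (56/195)Q, so Q* = 148.5.
P* = 2765/26 − (2/13)(148.5) = 83.5.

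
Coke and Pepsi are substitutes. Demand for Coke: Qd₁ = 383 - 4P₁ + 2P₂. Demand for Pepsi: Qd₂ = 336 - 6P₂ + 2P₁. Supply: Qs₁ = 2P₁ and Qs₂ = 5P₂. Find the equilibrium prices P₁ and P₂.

Market 1: 383 - 4P₁ + 2P₂ = 2P₁ → 6P₁ - 2P₂ = 383.
Market 2: 11P₂ - 2P₁ = 336.
Eliminating P₂: 11×(1) + 2×(2) gives 62P₁ = 4885, so P₁ = 4885/62.
Back-substitute into (2): P₂ = (336 + 2×4885/62) / 11 = 1391/31.

P₁ = 4885/62, P₂ = 1391/31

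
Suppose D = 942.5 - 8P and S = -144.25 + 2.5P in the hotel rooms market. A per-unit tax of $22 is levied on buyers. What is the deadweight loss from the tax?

Pre-tax equilibrium: P* = 103.5, Q* = 114.5.
Tax on buyers shifts demand to D = 942.5 − 8(P + 22) = 766.5 - 8P.
766.5 - 8P = -144.25 + 2.5P gives seller price Ps = 3643/42; buyers pay Pb = 3643/42 + 22 = 4567/42.
New quantity: Q = 942.5 − 8(4567/42) = 3049/42.
DWL = ½ × 22 × (114.5 − 3049/42) = 9680/21.

Deadweight loss = 9680/21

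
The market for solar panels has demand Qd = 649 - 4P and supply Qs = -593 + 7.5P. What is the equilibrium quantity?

Set Qd = Qs: 649 - 4P = -593 + 7.5P.
1242 = 11.5P, so P* = 108.
Q* = 649 − 4(108) = 217.

Q* = 217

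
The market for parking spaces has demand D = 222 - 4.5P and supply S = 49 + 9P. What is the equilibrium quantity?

Q* = 493/3

Set D = S: 222 - 4.5P = 49 + 9P.
173 = 13.5P, so P* = 346/27.
Q* = 222 − 4.5(346/27) = 493/3.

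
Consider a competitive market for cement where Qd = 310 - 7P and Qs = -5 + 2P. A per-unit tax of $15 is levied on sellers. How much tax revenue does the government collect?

Pre-tax equilibrium: P* = 35, Q* = 65.
Tax on sellers shifts supply to Qs = -5 + 2(P − 15) = -35 + 2P.
310 - 7P = -35 + 2P gives buyer price Pb = 115/3; sellers receive Ps = 115/3 − 15 = 70/3.
New quantity: Q = 310 − 7(115/3) = 125/3.
Revenue = 15 × 125/3 = 625.

Tax revenue = 625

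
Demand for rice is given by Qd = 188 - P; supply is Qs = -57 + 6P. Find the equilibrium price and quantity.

Set Qd = Qs: 188 - P = -57 + 6P.
245 = 7P, so P* = 35.
Q* = 188 − 1(35) = 153.

P* = 35, Q* = 153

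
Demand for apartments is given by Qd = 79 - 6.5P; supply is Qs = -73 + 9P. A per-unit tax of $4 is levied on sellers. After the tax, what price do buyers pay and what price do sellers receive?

Buyers pay 376/31, sellers receive 252/31

Pre-tax equilibrium: P* = 304/31, Q* = 473/31.
Tax on sellers shifts supply to Qs = -73 + 9(P − 4) = -109 + 9P.
79 - 6.5P = -109 + 9P gives buyer price Pb = 376/31; sellers receive Ps = 376/31 − 4 = 252/31.
New quantity: Q = 79 − 6.5(376/31) = 5/31.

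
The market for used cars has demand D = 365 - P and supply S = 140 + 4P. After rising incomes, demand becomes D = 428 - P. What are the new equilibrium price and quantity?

P' = 57.6, Q' = 370.4

Original equilibrium: P* = 45, Q* = 320.
New equilibrium: 428 - P = 140 + 4P, so 288 = 5P and P' = 57.6; Q' = 428 − 1(57.6) = 370.4.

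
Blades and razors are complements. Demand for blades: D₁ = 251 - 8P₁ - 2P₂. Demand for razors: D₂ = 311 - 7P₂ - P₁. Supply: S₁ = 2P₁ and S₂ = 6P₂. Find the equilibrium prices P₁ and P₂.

Market 1: 251 - 8P₁ - 2P₂ = 2P₁ → 10P₁ + 2P₂ = 251.
Market 2: 13P₂ + P₁ = 311.
Eliminating P₂: 13×(1) − 2×(2) gives 128P₁ = 2641, so P₁ = 20.6328125.
Back-substitute into (2): P₂ = (311 − 1×20.6328125) / 13 = 22.3359375.

P₁ = 20.6328125, P₂ = 22.3359375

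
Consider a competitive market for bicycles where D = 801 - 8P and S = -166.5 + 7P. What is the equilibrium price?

Set D = S: 801 - 8P = -166.5 + 7P.
967.5 = 15P, so P* = 64.5.
Q* = 801 − 8(64.5) = 285.

P* = 64.5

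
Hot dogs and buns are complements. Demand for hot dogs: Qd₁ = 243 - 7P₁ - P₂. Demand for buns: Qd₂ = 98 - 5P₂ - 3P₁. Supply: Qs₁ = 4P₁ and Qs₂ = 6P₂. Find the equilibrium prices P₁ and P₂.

P₁ = 2575/118, P₂ = 349/118

Market 1: 243 - 7P₁ - P₂ = 4P₁ → 11P₁ + P₂ = 243.
Market 2: 11P₂ + 3P₁ = 98.
Eliminating P₂: 11×(1) − 1×(2) gives 118P₁ = 2575, so P₁ = 2575/118.
Back-substitute into (2): P₂ = (98 − 3×2575/118) / 11 = 349/118.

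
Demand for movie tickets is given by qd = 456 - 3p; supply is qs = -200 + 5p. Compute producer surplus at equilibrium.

Equilibrium: 456 - 3p = -200 + 5p gives p* = 82, q* = 210.
Supply starts at p = 40 (where qs = 0).
PS = ½(82 − 40)(210) = 4410.

Producer surplus = 4410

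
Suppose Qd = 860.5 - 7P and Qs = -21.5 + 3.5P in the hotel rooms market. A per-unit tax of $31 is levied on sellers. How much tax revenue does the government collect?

Pre-tax equilibrium: P* = 84, Q* = 272.5.
Tax on sellers shifts supply to Qs = -21.5 + 3.5(P − 31) = -130 + 3.5P.
860.5 - 7P = -130 + 3.5P gives buyer price Pb = 283/3; sellers receive Ps = 283/3 − 31 = 190/3.
New quantity: Q = 860.5 − 7(283/3) = 1201/6.
Revenue = 31 × 1201/6 = 37231/6.

Tax revenue = 37231/6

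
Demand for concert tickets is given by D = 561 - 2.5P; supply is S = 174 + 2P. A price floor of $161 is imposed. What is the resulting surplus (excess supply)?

Surplus = 337.5

Equilibrium price would be P* = 86, so the floor at 161 binds.
At P = 161: D = 158.5, S = 496.
Surplus = 496 − 158.5 = 337.5.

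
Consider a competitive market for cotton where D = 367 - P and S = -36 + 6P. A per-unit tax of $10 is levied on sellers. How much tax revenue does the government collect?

Pre-tax equilibrium: P* = 403/7, Q* = 2166/7.
Tax on sellers shifts supply to S = -36 + 6(P − 10) = -96 + 6P.
367 - P = -96 + 6P gives buyer price Pb = 463/7; sellers receive Ps = 463/7 − 10 = 393/7.
New quantity: Q = 367 − 1(463/7) = 2106/7.
Revenue = 10 × 2106/7 = 21060/7.

Tax revenue = 21060/7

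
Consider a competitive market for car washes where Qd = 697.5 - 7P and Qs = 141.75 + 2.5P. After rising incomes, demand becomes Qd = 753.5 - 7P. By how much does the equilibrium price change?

Original equilibrium: P* = 58.5, Q* = 288.
New equilibrium: 753.5 - 7P = 141.75 + 2.5P, so 611.75 = 9.5P and P' = 2447/38; Q' = 753.5 − 7(2447/38) = 5752/19.
Change in price: 2447/38 − 58.5 = 112/19.

ΔP = 112/19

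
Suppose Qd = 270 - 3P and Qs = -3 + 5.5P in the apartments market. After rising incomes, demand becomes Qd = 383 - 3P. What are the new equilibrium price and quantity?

Original equilibrium: P* = 546/17, Q* = 2952/17.
New equilibrium: 383 - 3P = -3 + 5.5P, so 386 = 8.5P and P' = 772/17; Q' = 383 − 3(772/17) = 4195/17.

P' = 772/17, Q' = 4195/17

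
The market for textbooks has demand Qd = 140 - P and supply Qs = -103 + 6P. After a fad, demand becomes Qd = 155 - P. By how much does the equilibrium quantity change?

Original equilibrium: P* = 243/7, Q* = 737/7.
New equilibrium: 155 - P = -103 + 6P, so 258 = 7P and P' = 258/7; Q' = 155 − 1(258/7) = 827/7.
Change in quantity: 827/7 − 737/7 = 90/7.

ΔQ = 90/7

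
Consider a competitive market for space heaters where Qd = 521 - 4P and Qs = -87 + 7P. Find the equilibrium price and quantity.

P* = 608/11, Q* = 3299/11

Set Qd = Qs: 521 - 4P = -87 + 7P.
608 = 11P, so P* = 608/11.
Q* = 521 − 4(608/11) = 3299/11.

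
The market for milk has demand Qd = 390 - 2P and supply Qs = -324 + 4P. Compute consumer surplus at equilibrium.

Equilibrium: 390 - 2P = -324 + 4P gives P* = 119, Q* = 152.
Demand choke price (Qd = 0): P = 195.
CS = ½(195 − 119)(152) = 5776.

Consumer surplus = 5776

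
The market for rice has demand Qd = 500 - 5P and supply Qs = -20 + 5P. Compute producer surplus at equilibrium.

Equilibrium: 500 - 5P = -20 + 5P gives P* = 52, Q* = 240.
Supply starts at P = 4 (where Qs = 0).
PS = ½(52 − 4)(240) = 5760.

Producer surplus = 5760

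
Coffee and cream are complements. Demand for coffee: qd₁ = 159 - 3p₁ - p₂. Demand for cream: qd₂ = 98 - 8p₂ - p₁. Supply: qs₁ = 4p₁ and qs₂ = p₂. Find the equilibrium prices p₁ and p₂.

Market 1: 159 - 3p₁ - p₂ = 4p₁ → 7p₁ + p₂ = 159.
Market 2: 9p₂ + p₁ = 98.
Eliminating p₂: 9×(1) − 1×(2) gives 62p₁ = 1333, so p₁ = 21.5.
Back-substitute into (2): p₂ = (98 − 1×21.5) / 9 = 8.5.

p₁ = 21.5, p₂ = 8.5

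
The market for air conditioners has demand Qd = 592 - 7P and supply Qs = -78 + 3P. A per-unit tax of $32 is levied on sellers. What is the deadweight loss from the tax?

Deadweight loss = 1075.2

Pre-tax equilibrium: P* = 67, Q* = 123.
Tax on sellers shifts supply to Qs = -78 + 3(P − 32) = -174 + 3P.
592 - 7P = -174 + 3P gives buyer price Pb = 76.6; sellers receive Ps = 76.6 − 32 = 44.6.
New quantity: Q = 592 − 7(76.6) = 55.8.
DWL = ½ × 32 × (123 − 55.8) = 1075.2.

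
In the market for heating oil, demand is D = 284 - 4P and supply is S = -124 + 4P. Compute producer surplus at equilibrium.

Equilibrium: 284 - 4P = -124 + 4P gives P* = 51, Q* = 80.
Supply starts at P = 31 (where S = 0).
PS = ½(51 − 31)(80) = 800.

Producer surplus = 800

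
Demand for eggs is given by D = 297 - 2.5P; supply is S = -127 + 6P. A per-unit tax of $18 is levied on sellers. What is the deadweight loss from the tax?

Pre-tax equilibrium: P* = 848/17, Q* = 2929/17.
Tax on sellers shifts supply to S = -127 + 6(P − 18) = -235 + 6P.
297 - 2.5P = -235 + 6P gives buyer price Pb = 1064/17; sellers receive Ps = 1064/17 − 18 = 758/17.
New quantity: Q = 297 − 2.5(1064/17) = 2389/17.
DWL = ½ × 18 × (2929/17 − 2389/17) = 4860/17.

Deadweight loss = 4860/17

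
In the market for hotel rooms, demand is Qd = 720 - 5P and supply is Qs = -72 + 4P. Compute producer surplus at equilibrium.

Producer surplus = 9800

Equilibrium: 720 - 5P = -72 + 4P gives P* = 88, Q* = 280.
Supply starts at P = 18 (where Qs = 0).
PS = ½(88 − 18)(280) = 9800.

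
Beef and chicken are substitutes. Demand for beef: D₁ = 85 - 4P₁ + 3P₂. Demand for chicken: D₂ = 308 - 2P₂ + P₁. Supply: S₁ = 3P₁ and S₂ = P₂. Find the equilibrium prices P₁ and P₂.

Market 1: 85 - 4P₁ + 3P₂ = 3P₁ → 7P₁ - 3P₂ = 85.
Market 2: 3P₂ - P₁ = 308.
Eliminating P₂: 3×(1) + 3×(2) gives 18P₁ = 1179, so P₁ = 65.5.
Back-substitute into (2): P₂ = (308 + 1×65.5) / 3 = 124.5.

P₁ = 65.5, P₂ = 124.5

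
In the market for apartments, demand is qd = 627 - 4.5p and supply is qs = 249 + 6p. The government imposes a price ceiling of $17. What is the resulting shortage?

Shortage = 199.5

Equilibrium price would be p* = 36, so the ceiling at 17 binds.
At p = 17: qd = 627 − 4.5(17) = 550.5, qs = 249 + 6(17) = 351.
Shortage = 550.5 − 351 = 199.5.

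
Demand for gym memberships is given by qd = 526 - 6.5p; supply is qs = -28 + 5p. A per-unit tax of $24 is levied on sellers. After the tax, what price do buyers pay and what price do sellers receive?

Buyers pay 1348/23, sellers receive 796/23

Pre-tax equilibrium: p* = 1108/23, q* = 4896/23.
Tax on sellers shifts supply to qs = -28 + 5(p − 24) = -148 + 5p.
526 - 6.5p = -148 + 5p gives buyer price pb = 1348/23; sellers receive ps = 1348/23 − 24 = 796/23.
New quantity: q = 526 − 6.5(1348/23) = 3336/23.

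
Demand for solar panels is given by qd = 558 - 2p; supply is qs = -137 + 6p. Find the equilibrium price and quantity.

Set qd = qs: 558 - 2p = -137 + 6p.
695 = 8p, so p* = 86.875.
q* = 558 − 2(86.875) = 384.25.

p* = 86.875, q* = 384.25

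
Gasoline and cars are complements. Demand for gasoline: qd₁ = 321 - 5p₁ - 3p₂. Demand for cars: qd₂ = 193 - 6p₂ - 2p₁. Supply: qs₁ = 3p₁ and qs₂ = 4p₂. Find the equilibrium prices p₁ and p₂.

p₁ = 2631/74, p₂ = 451/37

Market 1: 321 - 5p₁ - 3p₂ = 3p₁ → 8p₁ + 3p₂ = 321.
Market 2: 10p₂ + 2p₁ = 193.
Eliminating p₂: 10×(1) − 3×(2) gives 74p₁ = 2631, so p₁ = 2631/74.
Back-substitute into (2): p₂ = (193 − 2×2631/74) / 10 = 451/37.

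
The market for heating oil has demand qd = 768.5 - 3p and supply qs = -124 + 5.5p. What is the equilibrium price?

p* = 105

Set qd = qs: 768.5 - 3p = -124 + 5.5p.
892.5 = 8.5p, so p* = 105.
q* = 768.5 − 3(105) = 453.5.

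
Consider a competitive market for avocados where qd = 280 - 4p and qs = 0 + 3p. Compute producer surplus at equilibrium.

Equilibrium: 280 - 4p = 0 + 3p gives p* = 40, q* = 120.
Supply starts at p = 0 (where qs = 0).
PS = ½(40 − 0)(120) = 2400.

Producer surplus = 2400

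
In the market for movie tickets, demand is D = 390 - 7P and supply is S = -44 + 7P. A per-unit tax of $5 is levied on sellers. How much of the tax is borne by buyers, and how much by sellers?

Pre-tax equilibrium: P* = 31, Q* = 173.
Tax on sellers shifts supply to S = -44 + 7(P − 5) = -79 + 7P.
390 - 7P = -79 + 7P gives buyer price Pb = 33.5; sellers receive Ps = 33.5 − 5 = 28.5.
New quantity: Q = 390 − 7(33.5) = 155.5.
Buyer burden = 33.5 − 31 = 2.5; seller burden = 31 − 28.5 = 2.5.

Buyers bear $2.5, sellers bear $2.5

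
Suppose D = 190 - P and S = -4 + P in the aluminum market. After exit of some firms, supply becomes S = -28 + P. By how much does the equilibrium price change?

Original equilibrium: P* = 97, Q* = 93.
New equilibrium: 190 - P = -28 + P, so 218 = 2P and P' = 109; Q' = 190 − 1(109) = 81.
Change in price: 109 − 97 = 12.

ΔP = 12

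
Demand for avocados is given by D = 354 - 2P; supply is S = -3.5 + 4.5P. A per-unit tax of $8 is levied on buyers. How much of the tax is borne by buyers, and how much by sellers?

Pre-tax equilibrium: P* = 55, Q* = 244.
Tax on buyers shifts demand to D = 354 − 2(P + 8) = 338 - 2P.
338 - 2P = -3.5 + 4.5P gives seller price Ps = 683/13; buyers pay Pb = 683/13 + 8 = 787/13.
New quantity: Q = 354 − 2(787/13) = 3028/13.
Buyer burden = 787/13 − 55 = 72/13; seller burden = 55 − 683/13 = 32/13.

Buyers bear 72/13, sellers bear 32/13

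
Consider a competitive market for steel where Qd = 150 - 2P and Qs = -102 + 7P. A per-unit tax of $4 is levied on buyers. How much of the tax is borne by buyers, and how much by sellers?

Pre-tax equilibrium: P* = 28, Q* = 94.
Tax on buyers shifts demand to Qd = 150 − 2(P + 4) = 142 - 2P.
142 - 2P = -102 + 7P gives seller price Ps = 244/9; buyers pay Pb = 244/9 + 4 = 280/9.
New quantity: Q = 150 − 2(280/9) = 790/9.
Buyer burden = 280/9 − 28 = 28/9; seller burden = 28 − 244/9 = 8/9.

Buyers bear 28/9, sellers bear 8/9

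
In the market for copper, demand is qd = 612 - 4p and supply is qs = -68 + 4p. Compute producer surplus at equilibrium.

Producer surplus = 9248

Equilibrium: 612 - 4p = -68 + 4p gives p* = 85, q* = 272.
Supply starts at p = 17 (where qs = 0).
PS = ½(85 − 17)(272) = 9248.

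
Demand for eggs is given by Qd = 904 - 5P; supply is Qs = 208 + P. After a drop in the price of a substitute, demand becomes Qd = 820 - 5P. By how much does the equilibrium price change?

Original equilibrium: P* = 116, Q* = 324.
New equilibrium: 820 - 5P = 208 + P, so 612 = 6P and P' = 102; Q' = 820 − 5(102) = 310.
Change in price: 102 − 116 = -14.

ΔP = -14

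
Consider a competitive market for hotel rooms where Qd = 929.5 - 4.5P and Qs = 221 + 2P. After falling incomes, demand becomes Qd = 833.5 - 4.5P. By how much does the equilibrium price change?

ΔP = -192/13

Original equilibrium: P* = 109, Q* = 439.
New equilibrium: 833.5 - 4.5P = 221 + 2P, so 612.5 = 6.5P and P' = 1225/13; Q' = 833.5 − 4.5(1225/13) = 5323/13.
Change in price: 1225/13 − 109 = -192/13.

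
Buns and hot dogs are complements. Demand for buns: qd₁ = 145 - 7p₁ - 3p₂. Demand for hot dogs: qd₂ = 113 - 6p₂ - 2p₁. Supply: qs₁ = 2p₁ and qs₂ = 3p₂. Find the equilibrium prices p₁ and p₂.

p₁ = 12.88, p₂ = 727/75

Market 1: 145 - 7p₁ - 3p₂ = 2p₁ → 9p₁ + 3p₂ = 145.
Market 2: 9p₂ + 2p₁ = 113.
Eliminating p₂: 9×(1) − 3×(2) gives 75p₁ = 966, so p₁ = 12.88.
Back-substitute into (2): p₂ = (113 − 2×12.88) / 9 = 727/75.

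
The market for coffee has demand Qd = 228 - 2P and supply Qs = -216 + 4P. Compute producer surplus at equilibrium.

Producer surplus = 800

Equilibrium: 228 - 2P = -216 + 4P gives P* = 74, Q* = 80.
Supply starts at P = 54 (where Qs = 0).
PS = ½(74 − 54)(80) = 800.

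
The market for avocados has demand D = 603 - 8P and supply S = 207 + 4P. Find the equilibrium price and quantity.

P* = 33, Q* = 339

Set D = S: 603 - 8P = 207 + 4P.
396 = 12P, so P* = 33.
Q* = 603 − 8(33) = 339.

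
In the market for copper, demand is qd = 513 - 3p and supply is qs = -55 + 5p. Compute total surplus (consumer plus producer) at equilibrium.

Equilibrium: 513 - 3p = -55 + 5p gives p* = 71, q* = 300.
Demand choke price: p = 171; supply starts at p = 11.
CS = ½(171 − 71)(300) = 15000; PS = ½(71 − 11)(300) = 9000.

Total surplus = 24000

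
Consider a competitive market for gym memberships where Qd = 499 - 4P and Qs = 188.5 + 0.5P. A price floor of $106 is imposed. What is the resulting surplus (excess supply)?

Surplus = 166.5

Equilibrium price would be P* = 69, so the floor at 106 binds.
At P = 106: Qd = 75, Qs = 241.5.
Surplus = 241.5 − 75 = 166.5.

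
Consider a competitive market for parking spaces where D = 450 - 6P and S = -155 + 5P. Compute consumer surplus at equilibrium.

Equilibrium: 450 - 6P = -155 + 5P gives P* = 55, Q* = 120.
Demand choke price (D = 0): P = 75.
CS = ½(75 − 55)(120) = 1200.

Consumer surplus = 1200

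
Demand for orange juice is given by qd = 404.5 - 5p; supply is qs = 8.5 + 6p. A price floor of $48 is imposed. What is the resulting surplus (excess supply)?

Surplus = 132

Equilibrium price would be p* = 36, so the floor at 48 binds.
At p = 48: qd = 164.5, qs = 296.5.
Surplus = 296.5 − 164.5 = 132.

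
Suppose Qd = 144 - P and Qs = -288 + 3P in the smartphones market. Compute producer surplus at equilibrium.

Equilibrium: 144 - P = -288 + 3P gives P* = 108, Q* = 36.
Supply starts at P = 96 (where Qs = 0).
PS = ½(108 − 96)(36) = 216.

Producer surplus = 216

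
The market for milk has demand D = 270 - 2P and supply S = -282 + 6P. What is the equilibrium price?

P* = 69

Set D = S: 270 - 2P = -282 + 6P.
552 = 8P, so P* = 69.
Q* = 270 − 2(69) = 132.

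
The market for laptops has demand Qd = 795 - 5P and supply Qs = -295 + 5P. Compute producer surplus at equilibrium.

Equilibrium: 795 - 5P = -295 + 5P gives P* = 109, Q* = 250.
Supply starts at P = 59 (where Qs = 0).
PS = ½(109 − 59)(250) = 6250.

Producer surplus = 6250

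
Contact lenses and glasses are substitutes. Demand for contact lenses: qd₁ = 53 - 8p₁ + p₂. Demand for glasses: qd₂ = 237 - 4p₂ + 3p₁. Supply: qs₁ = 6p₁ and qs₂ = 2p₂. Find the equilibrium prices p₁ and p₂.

p₁ = 185/27, p₂ = 1159/27

Market 1: 53 - 8p₁ + p₂ = 6p₁ → 14p₁ - p₂ = 53.
Market 2: 6p₂ - 3p₁ = 237.
Eliminating p₂: 6×(1) + 1×(2) gives 81p₁ = 555, so p₁ = 185/27.
Back-substitute into (2): p₂ = (237 + 3×185/27) / 6 = 1159/27.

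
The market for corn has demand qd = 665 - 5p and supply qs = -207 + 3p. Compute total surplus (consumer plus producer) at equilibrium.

Equilibrium: 665 - 5p = -207 + 3p gives p* = 109, q* = 120.
Demand choke price: p = 133; supply starts at p = 69.
CS = ½(133 − 109)(120) = 1440; PS = ½(109 − 69)(120) = 2400.

Total surplus = 3840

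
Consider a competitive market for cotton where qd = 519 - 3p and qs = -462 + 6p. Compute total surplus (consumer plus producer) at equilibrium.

Equilibrium: 519 - 3p = -462 + 6p gives p* = 109, q* = 192.
Demand choke price: p = 173; supply starts at p = 77.
CS = ½(173 − 109)(192) = 6144; PS = ½(109 − 77)(192) = 3072.

Total surplus = 9216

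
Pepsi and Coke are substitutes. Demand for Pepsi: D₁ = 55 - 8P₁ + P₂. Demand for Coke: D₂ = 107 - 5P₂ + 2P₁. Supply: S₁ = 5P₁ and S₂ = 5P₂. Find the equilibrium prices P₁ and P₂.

P₁ = 5.1328125, P₂ = 11.7265625

Market 1: 55 - 8P₁ + P₂ = 5P₁ → 13P₁ - P₂ = 55.
Market 2: 10P₂ - 2P₁ = 107.
Eliminating P₂: 10×(1) + 1×(2) gives 128P₁ = 657, so P₁ = 5.1328125.
Back-substitute into (2): P₂ = (107 + 2×5.1328125) / 10 = 11.7265625.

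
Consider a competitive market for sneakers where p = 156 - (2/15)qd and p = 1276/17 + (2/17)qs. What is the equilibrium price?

Set the two price expressions equal: 156 - (2/15)q = 1276/17 + (2/17)q.
1376/17 = (64/255)q, so q* = 322.5.
p* = 156 − (2/15)(322.5) = 113.

p* = 113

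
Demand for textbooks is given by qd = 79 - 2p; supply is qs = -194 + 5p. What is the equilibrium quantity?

Set qd = qs: 79 - 2p = -194 + 5p.
273 = 7p, so p* = 39.
q* = 79 − 2(39) = 1.

q* = 1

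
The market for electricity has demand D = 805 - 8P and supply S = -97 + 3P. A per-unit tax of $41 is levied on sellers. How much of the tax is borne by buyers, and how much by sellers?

Pre-tax equilibrium: P* = 82, Q* = 149.
Tax on sellers shifts supply to S = -97 + 3(P − 41) = -220 + 3P.
805 - 8P = -220 + 3P gives buyer price Pb = 1025/11; sellers receive Ps = 1025/11 − 41 = 574/11.
New quantity: Q = 805 − 8(1025/11) = 655/11.
Buyer burden = 1025/11 − 82 = 123/11; seller burden = 82 − 574/11 = 328/11.

Buyers bear 123/11, sellers bear 328/11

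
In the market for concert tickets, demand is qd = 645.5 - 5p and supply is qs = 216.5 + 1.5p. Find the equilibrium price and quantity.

Set qd = qs: 645.5 - 5p = 216.5 + 1.5p.
429 = 6.5p, so p* = 66.
q* = 645.5 − 5(66) = 315.5.

p* = 66, q* = 315.5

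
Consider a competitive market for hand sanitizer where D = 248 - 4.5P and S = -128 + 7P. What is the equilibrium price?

P* = 752/23

Set D = S: 248 - 4.5P = -128 + 7P.
376 = 11.5P, so P* = 752/23.
Q* = 248 − 4.5(752/23) = 2320/23.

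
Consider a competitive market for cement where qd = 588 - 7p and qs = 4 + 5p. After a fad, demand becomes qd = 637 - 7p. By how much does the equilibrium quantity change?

Original equilibrium: p* = 146/3, q* = 742/3.
New equilibrium: 637 - 7p = 4 + 5p, so 633 = 12p and p' = 52.75; q' = 637 − 7(52.75) = 267.75.
Change in quantity: 267.75 − 742/3 = 245/12.

Δq = 245/12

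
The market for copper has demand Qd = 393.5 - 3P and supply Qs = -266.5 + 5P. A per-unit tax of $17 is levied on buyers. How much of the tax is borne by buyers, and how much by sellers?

Buyers bear $10.625, sellers bear $6.375

Pre-tax equilibrium: P* = 82.5, Q* = 146.
Tax on buyers shifts demand to Qd = 393.5 − 3(P + 17) = 342.5 - 3P.
342.5 - 3P = -266.5 + 5P gives seller price Ps = 76.125; buyers pay Pb = 76.125 + 17 = 93.125.
New quantity: Q = 393.5 − 3(93.125) = 114.125.
Buyer burden = 93.125 − 82.5 = 10.625; seller burden = 82.5 − 76.125 = 6.375.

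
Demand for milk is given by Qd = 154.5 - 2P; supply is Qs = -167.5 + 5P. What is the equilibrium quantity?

Q* = 62.5

Set Qd = Qs: 154.5 - 2P = -167.5 + 5P.
322 = 7P, so P* = 46.
Q* = 154.5 − 2(46) = 62.5.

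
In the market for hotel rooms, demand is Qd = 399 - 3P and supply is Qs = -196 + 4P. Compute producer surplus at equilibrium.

Producer surplus = 2592

Equilibrium: 399 - 3P = -196 + 4P gives P* = 85, Q* = 144.
Supply starts at P = 49 (where Qs = 0).
PS = ½(85 − 49)(144) = 2592.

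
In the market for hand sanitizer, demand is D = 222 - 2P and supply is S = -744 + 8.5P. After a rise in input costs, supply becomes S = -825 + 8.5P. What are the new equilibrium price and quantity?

Original equilibrium: P* = 92, Q* = 38.
New equilibrium: 222 - 2P = -825 + 8.5P, so 1047 = 10.5P and P' = 698/7; Q' = 222 − 2(698/7) = 158/7.

P' = 698/7, Q' = 158/7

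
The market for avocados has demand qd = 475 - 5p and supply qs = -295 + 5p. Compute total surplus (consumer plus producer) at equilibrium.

Equilibrium: 475 - 5p = -295 + 5p gives p* = 77, q* = 90.
Demand choke price: p = 95; supply starts at p = 59.
CS = ½(95 − 77)(90) = 810; PS = ½(77 − 59)(90) = 810.

Total surplus = 1620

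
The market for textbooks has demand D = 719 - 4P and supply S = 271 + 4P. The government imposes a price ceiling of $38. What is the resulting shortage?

Shortage = 144

Equilibrium price would be P* = 56, so the ceiling at 38 binds.
At P = 38: D = 719 − 4(38) = 567, S = 271 + 4(38) = 423.
Shortage = 567 − 423 = 144.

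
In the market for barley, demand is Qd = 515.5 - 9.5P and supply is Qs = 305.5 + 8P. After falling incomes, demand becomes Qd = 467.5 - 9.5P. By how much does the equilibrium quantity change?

Original equilibrium: P* = 12, Q* = 401.5.
New equilibrium: 467.5 - 9.5P = 305.5 + 8P, so 162 = 17.5P and P' = 324/35; Q' = 467.5 − 9.5(324/35) = 26569/70.
Change in quantity: 26569/70 − 401.5 = -768/35.

ΔQ = -768/35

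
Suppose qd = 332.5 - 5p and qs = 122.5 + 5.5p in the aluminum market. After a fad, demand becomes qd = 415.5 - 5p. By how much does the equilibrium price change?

Original equilibrium: p* = 20, q* = 232.5.
New equilibrium: 415.5 - 5p = 122.5 + 5.5p, so 293 = 10.5p and p' = 586/21; q' = 415.5 − 5(586/21) = 11591/42.
Change in price: 586/21 − 20 = 166/21.

Δp = 166/21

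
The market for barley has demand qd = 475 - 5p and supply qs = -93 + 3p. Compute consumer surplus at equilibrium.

Equilibrium: 475 - 5p = -93 + 3p gives p* = 71, q* = 120.
Demand choke price (qd = 0): p = 95.
CS = ½(95 − 71)(120) = 1440.

Consumer surplus = 1440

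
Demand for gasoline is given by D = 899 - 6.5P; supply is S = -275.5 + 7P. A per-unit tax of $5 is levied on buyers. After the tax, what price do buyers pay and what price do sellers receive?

Pre-tax equilibrium: P* = 87, Q* = 333.5.
Tax on buyers shifts demand to D = 899 − 6.5(P + 5) = 866.5 - 6.5P.
866.5 - 6.5P = -275.5 + 7P gives seller price Ps = 2284/27; buyers pay Pb = 2284/27 + 5 = 2419/27.
New quantity: Q = 899 − 6.5(2419/27) = 17099/54.

Buyers pay 2419/27, sellers receive 2284/27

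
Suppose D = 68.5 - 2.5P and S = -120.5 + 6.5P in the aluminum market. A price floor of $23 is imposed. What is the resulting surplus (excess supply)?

Surplus = 18

Equilibrium price would be P* = 21, so the floor at 23 binds.
At P = 23: D = 11, S = 29.
Surplus = 29 − 11 = 18.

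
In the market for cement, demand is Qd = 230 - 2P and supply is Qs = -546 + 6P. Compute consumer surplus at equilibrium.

Consumer surplus = 324

Equilibrium: 230 - 2P = -546 + 6P gives P* = 97, Q* = 36.
Demand choke price (Qd = 0): P = 115.
CS = ½(115 − 97)(36) = 324.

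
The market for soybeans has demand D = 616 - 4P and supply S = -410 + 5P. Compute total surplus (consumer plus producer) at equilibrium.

Total surplus = 5760

Equilibrium: 616 - 4P = -410 + 5P gives P* = 114, Q* = 160.
Demand choke price: P = 154; supply starts at P = 82.
CS = ½(154 − 114)(160) = 3200; PS = ½(114 − 82)(160) = 2560.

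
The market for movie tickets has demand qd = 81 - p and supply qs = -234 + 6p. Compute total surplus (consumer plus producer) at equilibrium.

Equilibrium: 81 - p = -234 + 6p gives p* = 45, q* = 36.
Demand choke price: p = 81; supply starts at p = 39.
CS = ½(81 − 45)(36) = 648; PS = ½(45 − 39)(36) = 108.

Total surplus = 756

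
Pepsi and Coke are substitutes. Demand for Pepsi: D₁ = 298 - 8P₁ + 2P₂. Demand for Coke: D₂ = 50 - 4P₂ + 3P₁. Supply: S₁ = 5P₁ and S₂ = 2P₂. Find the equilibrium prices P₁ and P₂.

Market 1: 298 - 8P₁ + 2P₂ = 5P₁ → 13P₁ - 2P₂ = 298.
Market 2: 6P₂ - 3P₁ = 50.
Eliminating P₂: 6×(1) + 2×(2) gives 72P₁ = 1888, so P₁ = 236/9.
Back-substitute into (2): P₂ = (50 + 3×236/9) / 6 = 193/9.

P₁ = 236/9, P₂ = 193/9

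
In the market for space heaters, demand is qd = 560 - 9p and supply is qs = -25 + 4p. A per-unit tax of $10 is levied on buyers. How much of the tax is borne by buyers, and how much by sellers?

Buyers bear 40/13, sellers bear 90/13

Pre-tax equilibrium: p* = 45, q* = 155.
Tax on buyers shifts demand to qd = 560 − 9(p + 10) = 470 - 9p.
470 - 9p = -25 + 4p gives seller price ps = 495/13; buyers pay pb = 495/13 + 10 = 625/13.
New quantity: q = 560 − 9(625/13) = 1655/13.
Buyer burden = 625/13 − 45 = 40/13; seller burden = 45 − 495/13 = 90/13.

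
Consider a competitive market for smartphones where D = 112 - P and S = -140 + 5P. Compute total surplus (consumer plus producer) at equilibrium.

Total surplus = 2940

Equilibrium: 112 - P = -140 + 5P gives P* = 42, Q* = 70.
Demand choke price: P = 112; supply starts at P = 28.
CS = ½(112 − 42)(70) = 2450; PS = ½(42 − 28)(70) = 490.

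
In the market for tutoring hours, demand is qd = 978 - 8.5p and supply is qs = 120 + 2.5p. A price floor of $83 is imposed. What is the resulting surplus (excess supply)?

Equilibrium price would be p* = 78, so the floor at 83 binds.
At p = 83: qd = 272.5, qs = 327.5.
Surplus = 327.5 − 272.5 = 55.

Surplus = 55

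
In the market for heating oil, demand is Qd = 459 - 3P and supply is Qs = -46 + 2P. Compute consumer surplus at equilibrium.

Equilibrium: 459 - 3P = -46 + 2P gives P* = 101, Q* = 156.
Demand choke price (Qd = 0): P = 153.
CS = ½(153 − 101)(156) = 4056.

Consumer surplus = 4056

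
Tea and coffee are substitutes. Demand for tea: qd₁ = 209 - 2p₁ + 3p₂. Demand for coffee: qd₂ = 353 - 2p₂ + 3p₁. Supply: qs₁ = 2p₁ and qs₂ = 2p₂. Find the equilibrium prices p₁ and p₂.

Market 1: 209 - 2p₁ + 3p₂ = 2p₁ → 4p₁ - 3p₂ = 209.
Market 2: 4p₂ - 3p₁ = 353.
Eliminating p₂: 4×(1) + 3×(2) gives 7p₁ = 1895, so p₁ = 1895/7.
Back-substitute into (2): p₂ = (353 + 3×1895/7) / 4 = 2039/7.

p₁ = 1895/7, p₂ = 2039/7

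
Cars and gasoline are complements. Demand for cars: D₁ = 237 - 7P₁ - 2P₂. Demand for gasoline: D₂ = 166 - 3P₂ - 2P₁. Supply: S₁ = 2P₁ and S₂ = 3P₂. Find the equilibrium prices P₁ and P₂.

Market 1: 237 - 7P₁ - 2P₂ = 2P₁ → 9P₁ + 2P₂ = 237.
Market 2: 6P₂ + 2P₁ = 166.
Eliminating P₂: 6×(1) − 2×(2) gives 50P₁ = 1090, so P₁ = 21.8.
Back-substitute into (2): P₂ = (166 − 2×21.8) / 6 = 20.4.

P₁ = 21.8, P₂ = 20.4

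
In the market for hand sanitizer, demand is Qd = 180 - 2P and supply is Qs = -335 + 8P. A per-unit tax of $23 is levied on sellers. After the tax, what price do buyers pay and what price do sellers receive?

Buyers pay $69.9, sellers receive $46.9

Pre-tax equilibrium: P* = 51.5, Q* = 77.
Tax on sellers shifts supply to Qs = -335 + 8(P − 23) = -519 + 8P.
180 - 2P = -519 + 8P gives buyer price Pb = 69.9; sellers receive Ps = 69.9 − 23 = 46.9.
New quantity: Q = 180 − 2(69.9) = 40.2.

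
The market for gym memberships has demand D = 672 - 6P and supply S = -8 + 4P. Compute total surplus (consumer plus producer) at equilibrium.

Total surplus = 14520

Equilibrium: 672 - 6P = -8 + 4P gives P* = 68, Q* = 264.
Demand choke price: P = 112; supply starts at P = 2.
CS = ½(112 − 68)(264) = 5808; PS = ½(68 − 2)(264) = 8712.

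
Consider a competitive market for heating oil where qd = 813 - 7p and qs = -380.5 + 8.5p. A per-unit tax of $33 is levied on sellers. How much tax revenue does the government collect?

Tax revenue = 150711/31

Pre-tax equilibrium: p* = 77, q* = 274.
Tax on sellers shifts supply to qs = -380.5 + 8.5(p − 33) = -661 + 8.5p.
813 - 7p = -661 + 8.5p gives buyer price pb = 2948/31; sellers receive ps = 2948/31 − 33 = 1925/31.
New quantity: q = 813 − 7(2948/31) = 4567/31.
Revenue = 33 × 4567/31 = 150711/31.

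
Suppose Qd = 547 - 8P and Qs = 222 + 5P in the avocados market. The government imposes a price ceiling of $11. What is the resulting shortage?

Shortage = 182

Equilibrium price would be P* = 25, so the ceiling at 11 binds.
At P = 11: Qd = 547 − 8(11) = 459, Qs = 222 + 5(11) = 277.
Shortage = 459 − 277 = 182.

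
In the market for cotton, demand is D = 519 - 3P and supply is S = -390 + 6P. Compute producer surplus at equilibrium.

Producer surplus = 3888

Equilibrium: 519 - 3P = -390 + 6P gives P* = 101, Q* = 216.
Supply starts at P = 65 (where S = 0).
PS = ½(101 − 65)(216) = 3888.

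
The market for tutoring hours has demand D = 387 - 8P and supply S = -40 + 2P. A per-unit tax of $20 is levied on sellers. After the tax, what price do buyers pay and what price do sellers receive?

Pre-tax equilibrium: P* = 42.7, Q* = 45.4.
Tax on sellers shifts supply to S = -40 + 2(P − 20) = -80 + 2P.
387 - 8P = -80 + 2P gives buyer price Pb = 46.7; sellers receive Ps = 46.7 − 20 = 26.7.
New quantity: Q = 387 − 8(46.7) = 13.4.

Buyers pay $46.7, sellers receive $26.7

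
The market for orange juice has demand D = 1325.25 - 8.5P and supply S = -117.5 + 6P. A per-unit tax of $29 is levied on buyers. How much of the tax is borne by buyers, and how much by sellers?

Buyers bear $12, sellers bear $17

Pre-tax equilibrium: P* = 99.5, Q* = 479.5.
Tax on buyers shifts demand to D = 1325.25 − 8.5(P + 29) = 1078.75 - 8.5P.
1078.75 - 8.5P = -117.5 + 6P gives seller price Ps = 82.5; buyers pay Pb = 82.5 + 29 = 111.5.
New quantity: Q = 1325.25 − 8.5(111.5) = 377.5.
Buyer burden = 111.5 − 99.5 = 12; seller burden = 99.5 − 82.5 = 17.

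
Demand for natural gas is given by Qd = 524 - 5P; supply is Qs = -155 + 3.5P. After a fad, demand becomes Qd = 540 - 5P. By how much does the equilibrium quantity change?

Original equilibrium: P* = 1358/17, Q* = 2118/17.
New equilibrium: 540 - 5P = -155 + 3.5P, so 695 = 8.5P and P' = 1390/17; Q' = 540 − 5(1390/17) = 2230/17.
Change in quantity: 2230/17 − 2118/17 = 112/17.

ΔQ = 112/17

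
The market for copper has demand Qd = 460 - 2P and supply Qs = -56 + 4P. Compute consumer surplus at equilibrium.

Equilibrium: 460 - 2P = -56 + 4P gives P* = 86, Q* = 288.
Demand choke price (Qd = 0): P = 230.
CS = ½(230 − 86)(288) = 20736.

Consumer surplus = 20736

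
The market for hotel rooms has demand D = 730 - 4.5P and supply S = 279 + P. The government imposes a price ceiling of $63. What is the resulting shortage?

Equilibrium price would be P* = 82, so the ceiling at 63 binds.
At P = 63: D = 730 − 4.5(63) = 446.5, S = 279 + 1(63) = 342.
Shortage = 446.5 − 342 = 104.5.

Shortage = 104.5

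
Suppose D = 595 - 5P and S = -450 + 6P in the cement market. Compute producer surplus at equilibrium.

Producer surplus = 1200

Equilibrium: 595 - 5P = -450 + 6P gives P* = 95, Q* = 120.
Supply starts at P = 75 (where S = 0).
PS = ½(95 − 75)(120) = 1200.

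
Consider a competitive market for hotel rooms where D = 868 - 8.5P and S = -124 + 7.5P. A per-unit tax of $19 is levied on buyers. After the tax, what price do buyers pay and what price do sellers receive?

Buyers pay $70.90625, sellers receive $51.90625

Pre-tax equilibrium: P* = 62, Q* = 341.
Tax on buyers shifts demand to D = 868 − 8.5(P + 19) = 706.5 - 8.5P.
706.5 - 8.5P = -124 + 7.5P gives seller price Ps = 51.90625; buyers pay Pb = 51.90625 + 19 = 70.90625.
New quantity: Q = 868 − 8.5(70.90625) = 265.296875.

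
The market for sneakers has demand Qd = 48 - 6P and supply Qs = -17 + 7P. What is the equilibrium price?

Set Qd = Qs: 48 - 6P = -17 + 7P.
65 = 13P, so P* = 5.
Q* = 48 − 6(5) = 18.

P* = 5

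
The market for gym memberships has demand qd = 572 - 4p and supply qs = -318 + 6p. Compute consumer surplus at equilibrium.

Consumer surplus = 5832

Equilibrium: 572 - 4p = -318 + 6p gives p* = 89, q* = 216.
Demand choke price (qd = 0): p = 143.
CS = ½(143 − 89)(216) = 5832.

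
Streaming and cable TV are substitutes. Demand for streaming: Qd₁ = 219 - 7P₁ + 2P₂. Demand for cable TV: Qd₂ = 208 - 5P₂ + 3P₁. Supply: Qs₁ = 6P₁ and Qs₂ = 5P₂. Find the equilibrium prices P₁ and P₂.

Market 1: 219 - 7P₁ + 2P₂ = 6P₁ → 13P₁ - 2P₂ = 219.
Market 2: 10P₂ - 3P₁ = 208.
Eliminating P₂: 10×(1) + 2×(2) gives 124P₁ = 2606, so P₁ = 1303/62.
Back-substitute into (2): P₂ = (208 + 3×1303/62) / 10 = 3361/124.

P₁ = 1303/62, P₂ = 3361/124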